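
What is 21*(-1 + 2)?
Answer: 21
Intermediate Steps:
21*(-1 + 2) = 21*1 = 21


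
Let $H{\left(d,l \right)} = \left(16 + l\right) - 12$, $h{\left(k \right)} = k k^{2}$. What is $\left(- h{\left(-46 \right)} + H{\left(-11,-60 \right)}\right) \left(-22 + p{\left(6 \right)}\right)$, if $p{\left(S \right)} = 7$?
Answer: $-1459200$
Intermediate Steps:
$h{\left(k \right)} = k^{3}$
$H{\left(d,l \right)} = 4 + l$
$\left(- h{\left(-46 \right)} + H{\left(-11,-60 \right)}\right) \left(-22 + p{\left(6 \right)}\right) = \left(- \left(-46\right)^{3} + \left(4 - 60\right)\right) \left(-22 + 7\right) = \left(\left(-1\right) \left(-97336\right) - 56\right) \left(-15\right) = \left(97336 - 56\right) \left(-15\right) = 97280 \left(-15\right) = -1459200$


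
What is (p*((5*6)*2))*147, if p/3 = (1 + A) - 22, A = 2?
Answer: -502740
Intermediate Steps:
p = -57 (p = 3*((1 + 2) - 22) = 3*(3 - 22) = 3*(-19) = -57)
(p*((5*6)*2))*147 = -57*5*6*2*147 = -1710*2*147 = -57*60*147 = -3420*147 = -502740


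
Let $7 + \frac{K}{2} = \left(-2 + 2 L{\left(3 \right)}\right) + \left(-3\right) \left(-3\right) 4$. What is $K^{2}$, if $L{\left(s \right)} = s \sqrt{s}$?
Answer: $3348 + 1296 \sqrt{3} \approx 5592.7$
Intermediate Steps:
$L{\left(s \right)} = s^{\frac{3}{2}}$
$K = 54 + 12 \sqrt{3}$ ($K = -14 + 2 \left(\left(-2 + 2 \cdot 3^{\frac{3}{2}}\right) + \left(-3\right) \left(-3\right) 4\right) = -14 + 2 \left(\left(-2 + 2 \cdot 3 \sqrt{3}\right) + 9 \cdot 4\right) = -14 + 2 \left(\left(-2 + 6 \sqrt{3}\right) + 36\right) = -14 + 2 \left(34 + 6 \sqrt{3}\right) = -14 + \left(68 + 12 \sqrt{3}\right) = 54 + 12 \sqrt{3} \approx 74.785$)
$K^{2} = \left(54 + 12 \sqrt{3}\right)^{2}$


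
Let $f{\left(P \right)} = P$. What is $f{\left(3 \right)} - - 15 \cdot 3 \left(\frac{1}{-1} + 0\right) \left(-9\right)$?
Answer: $408$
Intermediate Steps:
$f{\left(3 \right)} - - 15 \cdot 3 \left(\frac{1}{-1} + 0\right) \left(-9\right) = 3 - - 15 \cdot 3 \left(\frac{1}{-1} + 0\right) \left(-9\right) = 3 - - 15 \cdot 3 \left(-1 + 0\right) \left(-9\right) = 3 - - 15 \cdot 3 \left(-1\right) \left(-9\right) = 3 - \left(-15\right) \left(-3\right) \left(-9\right) = 3 - 45 \left(-9\right) = 3 - -405 = 3 + 405 = 408$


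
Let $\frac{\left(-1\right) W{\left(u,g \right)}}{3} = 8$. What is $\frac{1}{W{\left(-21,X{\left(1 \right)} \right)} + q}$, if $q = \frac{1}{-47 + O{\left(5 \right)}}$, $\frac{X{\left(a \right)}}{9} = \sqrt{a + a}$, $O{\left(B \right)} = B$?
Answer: $- \frac{42}{1009} \approx -0.041625$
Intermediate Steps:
$X{\left(a \right)} = 9 \sqrt{2} \sqrt{a}$ ($X{\left(a \right)} = 9 \sqrt{a + a} = 9 \sqrt{2 a} = 9 \sqrt{2} \sqrt{a}$)
$W{\left(u,g \right)} = -24$ ($W{\left(u,g \right)} = \left(-3\right) 8 = -24$)
$q = - \frac{1}{42}$ ($q = \frac{1}{-47 + 5} = \frac{1}{-42} = - \frac{1}{42} \approx -0.02381$)
$\frac{1}{W{\left(-21,X{\left(1 \right)} \right)} + q} = \frac{1}{-24 - \frac{1}{42}} = \frac{1}{- \frac{1009}{42}} = - \frac{42}{1009}$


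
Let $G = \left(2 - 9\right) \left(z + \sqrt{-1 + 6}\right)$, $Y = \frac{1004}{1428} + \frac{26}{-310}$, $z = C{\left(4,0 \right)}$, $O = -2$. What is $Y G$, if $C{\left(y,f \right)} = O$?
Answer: $\frac{68528}{7905} - \frac{34264 \sqrt{5}}{7905} \approx -1.0232$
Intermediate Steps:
$C{\left(y,f \right)} = -2$
$z = -2$
$Y = \frac{34264}{55335}$ ($Y = 1004 \cdot \frac{1}{1428} + 26 \left(- \frac{1}{310}\right) = \frac{251}{357} - \frac{13}{155} = \frac{34264}{55335} \approx 0.61921$)
$G = 14 - 7 \sqrt{5}$ ($G = \left(2 - 9\right) \left(-2 + \sqrt{-1 + 6}\right) = - 7 \left(-2 + \sqrt{5}\right) = 14 - 7 \sqrt{5} \approx -1.6525$)
$Y G = \frac{34264 \left(14 - 7 \sqrt{5}\right)}{55335} = \frac{68528}{7905} - \frac{34264 \sqrt{5}}{7905}$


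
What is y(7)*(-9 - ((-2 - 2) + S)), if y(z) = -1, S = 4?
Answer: 9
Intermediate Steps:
y(7)*(-9 - ((-2 - 2) + S)) = -(-9 - ((-2 - 2) + 4)) = -(-9 - (-4 + 4)) = -(-9 - 1*0) = -(-9 + 0) = -1*(-9) = 9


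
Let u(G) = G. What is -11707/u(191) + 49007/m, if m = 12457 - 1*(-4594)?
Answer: -190255720/3256741 ≈ -58.419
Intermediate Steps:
m = 17051 (m = 12457 + 4594 = 17051)
-11707/u(191) + 49007/m = -11707/191 + 49007/17051 = -190255720/3256741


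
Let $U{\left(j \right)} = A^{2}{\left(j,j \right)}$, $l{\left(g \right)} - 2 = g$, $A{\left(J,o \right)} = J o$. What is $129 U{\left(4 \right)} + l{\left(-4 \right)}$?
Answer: $33022$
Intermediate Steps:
$l{\left(g \right)} = 2 + g$
$U{\left(j \right)} = j^{4}$ ($U{\left(j \right)} = \left(j j\right)^{2} = \left(j^{2}\right)^{2} = j^{4}$)
$129 U{\left(4 \right)} + l{\left(-4 \right)} = 129 \cdot 4^{4} + \left(2 - 4\right) = 129 \cdot 256 - 2 = 33024 - 2 = 33022$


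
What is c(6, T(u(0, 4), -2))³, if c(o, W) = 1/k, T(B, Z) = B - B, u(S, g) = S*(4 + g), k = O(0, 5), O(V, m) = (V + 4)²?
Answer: 1/4096 ≈ 0.00024414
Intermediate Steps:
O(V, m) = (4 + V)²
k = 16 (k = (4 + 0)² = 4² = 16)
T(B, Z) = 0
c(o, W) = 1/16
c(6, T(u(0, 4), -2))³ = (1/16)³ = 1/4096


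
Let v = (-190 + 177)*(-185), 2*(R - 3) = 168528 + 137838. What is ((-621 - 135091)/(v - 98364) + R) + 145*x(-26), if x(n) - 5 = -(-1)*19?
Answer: 15033648406/95959 ≈ 1.5667e+5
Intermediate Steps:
R = 153186 (R = 3 + (168528 + 137838)/2 = 3 + (½)*306366 = 3 + 153183 = 153186)
v = 2405 (v = -13*(-185) = 2405)
x(n) = 24 (x(n) = 5 - (-1)*19 = 5 - 1*(-19) = 5 + 19 = 24)
((-621 - 135091)/(v - 98364) + R) + 145*x(-26) = ((-621 - 135091)/(2405 - 98364) + 153186) + 145*24 = (-135712/(-95959) + 153186) + 3480 = (-135712*(-1/95959) + 153186) + 3480 = (135712/95959 + 153186) + 3480 = 14699711086/95959 + 3480 = 15033648406/95959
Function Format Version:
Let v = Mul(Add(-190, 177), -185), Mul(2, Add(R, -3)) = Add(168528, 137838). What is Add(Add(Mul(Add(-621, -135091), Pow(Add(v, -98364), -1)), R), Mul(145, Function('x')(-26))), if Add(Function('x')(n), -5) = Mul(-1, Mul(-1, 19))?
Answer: Rational(15033648406, 95959) ≈ 1.5667e+5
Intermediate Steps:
R = 153186 (R = Add(3, Mul(Rational(1, 2), Add(168528, 137838))) = Add(3, Mul(Rational(1, 2), 306366)) = Add(3, 153183) = 153186)
v = 2405 (v = Mul(-13, -185) = 2405)
Function('x')(n) = 24 (Function('x')(n) = Add(5, Mul(-1, Mul(-1, 19))) = Add(5, Mul(-1, -19)) = Add(5, 19) = 24)
Add(Add(Mul(Add(-621, -135091), Pow(Add(v, -98364), -1)), R), Mul(145, Function('x')(-26))) = Add(Add(Mul(Add(-621, -135091), Pow(Add(2405, -98364), -1)), 153186), Mul(145, 24)) = Add(Add(Mul(-135712, Pow(-95959, -1)), 153186), 3480) = Add(Add(Mul(-135712, Rational(-1, 95959)), 153186), 3480) = Add(Add(Rational(135712, 95959), 153186), 3480) = Add(Rational(14699711086, 95959), 3480) = Rational(15033648406, 95959)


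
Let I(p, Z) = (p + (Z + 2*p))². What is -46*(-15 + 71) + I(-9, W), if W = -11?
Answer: -1132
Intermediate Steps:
I(p, Z) = (Z + 3*p)²
-46*(-15 + 71) + I(-9, W) = -46*(-15 + 71) + (-11 + 3*(-9))² = -46*56 + (-11 - 27)² = -2576 + (-38)² = -2576 + 1444 = -1132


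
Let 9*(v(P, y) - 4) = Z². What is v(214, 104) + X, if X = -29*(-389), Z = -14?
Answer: 101761/9 ≈ 11307.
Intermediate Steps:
v(P, y) = 232/9 (v(P, y) = 4 + (⅑)*(-14)² = 4 + (⅑)*196 = 4 + 196/9 = 232/9)
X = 11281
v(214, 104) + X = 232/9 + 11281 = 101761/9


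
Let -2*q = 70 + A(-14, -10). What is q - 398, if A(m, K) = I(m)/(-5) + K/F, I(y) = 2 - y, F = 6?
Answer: -12917/30 ≈ -430.57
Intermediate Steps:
A(m, K) = -2/5 + m/5 + K/6 (A(m, K) = (2 - m)/(-5) + K/6 = (2 - m)*(-1/5) + K*(1/6) = (-2/5 + m/5) + K/6 = -2/5 + m/5 + K/6)
q = -977/30 (q = -(70 + (-2/5 + (1/5)*(-14) + (1/6)*(-10)))/2 = -(70 + (-2/5 - 14/5 - 5/3))/2 = -(70 - 73/15)/2 = -1/2*977/15 = -977/30 ≈ -32.567)
q - 398 = -977/30 - 398 = -12917/30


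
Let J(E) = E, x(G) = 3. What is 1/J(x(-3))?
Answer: 1/3 ≈ 0.33333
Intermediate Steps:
1/J(x(-3)) = 1/3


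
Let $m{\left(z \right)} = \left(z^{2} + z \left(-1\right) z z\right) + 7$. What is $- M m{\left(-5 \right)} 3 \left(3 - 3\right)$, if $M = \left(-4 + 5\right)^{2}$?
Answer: $0$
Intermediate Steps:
$M = 1$ ($M = 1^{2} = 1$)
$m{\left(z \right)} = 7 + z^{2} - z^{3}$ ($m{\left(z \right)} = \left(z^{2} + - z z z\right) + 7 = \left(z^{2} + - z^{2} z\right) + 7 = \left(z^{2} - z^{3}\right) + 7 = 7 + z^{2} - z^{3}$)
$- M m{\left(-5 \right)} 3 \left(3 - 3\right) = \left(-1\right) 1 \left(7 + \left(-5\right)^{2} - \left(-5\right)^{3}\right) 3 \left(3 - 3\right) = - (7 + 25 - -125) 3 \cdot 0 = - (7 + 25 + 125) 0 = \left(-1\right) 157 \cdot 0 = \left(-157\right) 0 = 0$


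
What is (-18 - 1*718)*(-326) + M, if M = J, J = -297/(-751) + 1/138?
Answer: 24866528905/103638 ≈ 2.3994e+5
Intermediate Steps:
J = 41737/103638 (J = -297*(-1/751) + 1*(1/138) = 297/751 + 1/138 = 41737/103638 ≈ 0.40272)
M = 41737/103638 ≈ 0.40272
(-18 - 1*718)*(-326) + M = (-18 - 1*718)*(-326) + 41737/103638 = (-18 - 718)*(-326) + 41737/103638 = -736*(-326) + 41737/103638 = 239936 + 41737/103638 = 24866528905/103638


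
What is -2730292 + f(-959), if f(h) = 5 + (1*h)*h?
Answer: -1810606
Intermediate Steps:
f(h) = 5 + h² (f(h) = 5 + h*h = 5 + h²)
-2730292 + f(-959) = -2730292 + (5 + (-959)²) = -2730292 + (5 + 919681) = -2730292 + 919686 = -1810606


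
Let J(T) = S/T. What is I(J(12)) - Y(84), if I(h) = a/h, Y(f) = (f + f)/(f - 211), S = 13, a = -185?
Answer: -279756/1651 ≈ -169.45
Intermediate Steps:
Y(f) = 2*f/(-211 + f) (Y(f) = (2*f)/(-211 + f) = 2*f/(-211 + f))
J(T) = 13/T
I(h) = -185/h
I(J(12)) - Y(84) = -185/(13/12) - 2*84/(-211 + 84) = -185/(13*(1/12)) - 2*84/(-127) = -185/13/12 - 2*84*(-1)/127 = -185*12/13 - 1*(-168/127) = -2220/13 + 168/127 = -279756/1651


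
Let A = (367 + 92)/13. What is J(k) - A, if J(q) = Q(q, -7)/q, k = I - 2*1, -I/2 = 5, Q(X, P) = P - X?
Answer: -5573/156 ≈ -35.724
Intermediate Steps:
I = -10 (I = -2*5 = -10)
k = -12 (k = -10 - 2*1 = -10 - 2 = -12)
J(q) = (-7 - q)/q
A = 459/13 (A = 459*(1/13) = 459/13 ≈ 35.308)
J(k) - A = (-7 - 1*(-12))/(-12) - 1*459/13 = -(-7 + 12)/12 - 459/13 = -1/12*5 - 459/13 = -5/12 - 459/13 = -5573/156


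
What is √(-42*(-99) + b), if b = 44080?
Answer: √48238 ≈ 219.63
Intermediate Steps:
√(-42*(-99) + b) = √(-42*(-99) + 44080) = √(4158 + 44080) = √48238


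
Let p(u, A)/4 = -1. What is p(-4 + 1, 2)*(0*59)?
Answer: 0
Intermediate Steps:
p(u, A) = -4 (p(u, A) = 4*(-1) = -4)
p(-4 + 1, 2)*(0*59) = -0*59 = -4*0 = 0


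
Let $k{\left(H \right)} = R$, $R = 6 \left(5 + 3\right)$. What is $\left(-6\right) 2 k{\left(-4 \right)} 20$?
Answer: $-11520$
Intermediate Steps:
$R = 48$ ($R = 6 \cdot 8 = 48$)
$k{\left(H \right)} = 48$
$\left(-6\right) 2 k{\left(-4 \right)} 20 = \left(-6\right) 2 \cdot 48 \cdot 20 = \left(-12\right) 48 \cdot 20 = \left(-576\right) 20 = -11520$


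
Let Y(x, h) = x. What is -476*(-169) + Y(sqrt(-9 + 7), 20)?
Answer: 80444 + I*sqrt(2) ≈ 80444.0 + 1.4142*I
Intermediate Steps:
-476*(-169) + Y(sqrt(-9 + 7), 20) = -476*(-169) + sqrt(-9 + 7) = 80444 + sqrt(-2) = 80444 + I*sqrt(2)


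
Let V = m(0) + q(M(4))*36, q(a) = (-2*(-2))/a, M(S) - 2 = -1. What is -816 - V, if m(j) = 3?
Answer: -963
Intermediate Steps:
M(S) = 1 (M(S) = 2 - 1 = 1)
q(a) = 4/a
V = 147 (V = 3 + (4/1)*36 = 3 + (4*1)*36 = 3 + 4*36 = 3 + 144 = 147)
-816 - V = -816 - 1*147 = -816 - 147 = -963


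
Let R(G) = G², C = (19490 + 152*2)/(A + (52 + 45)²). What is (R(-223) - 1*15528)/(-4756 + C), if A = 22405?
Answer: -544035307/75643795 ≈ -7.1921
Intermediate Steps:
C = 9897/15907 (C = (19490 + 152*2)/(22405 + (52 + 45)²) = (19490 + 304)/(22405 + 97²) = 19794/(22405 + 9409) = 19794/31814 = 19794*(1/31814) = 9897/15907 ≈ 0.62218)
(R(-223) - 1*15528)/(-4756 + C) = ((-223)² - 1*15528)/(-4756 + 9897/15907) = (49729 - 15528)/(-75643795/15907) = 34201*(-15907/75643795) = -544035307/75643795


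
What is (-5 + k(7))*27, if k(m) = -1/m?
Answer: -972/7 ≈ -138.86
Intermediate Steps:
(-5 + k(7))*27 = (-5 - 1/7)*27 = (-5 - 1*⅐)*27 = (-5 - ⅐)*27 = -36/7*27 = -972/7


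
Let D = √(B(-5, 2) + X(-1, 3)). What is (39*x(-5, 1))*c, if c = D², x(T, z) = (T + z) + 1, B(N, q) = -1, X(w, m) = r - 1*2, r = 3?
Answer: 0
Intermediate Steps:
X(w, m) = 1 (X(w, m) = 3 - 1*2 = 3 - 2 = 1)
x(T, z) = 1 + T + z
D = 0 (D = √(-1 + 1) = √0 = 0)
c = 0 (c = 0² = 0)
(39*x(-5, 1))*c = (39*(1 - 5 + 1))*0 = (39*(-3))*0 = -117*0 = 0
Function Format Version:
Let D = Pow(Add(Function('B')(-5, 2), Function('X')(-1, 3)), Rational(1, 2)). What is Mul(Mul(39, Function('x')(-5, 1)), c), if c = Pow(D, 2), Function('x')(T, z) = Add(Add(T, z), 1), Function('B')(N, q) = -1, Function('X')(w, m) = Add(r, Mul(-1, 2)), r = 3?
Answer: 0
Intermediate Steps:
Function('X')(w, m) = 1 (Function('X')(w, m) = Add(3, Mul(-1, 2)) = Add(3, -2) = 1)
Function('x')(T, z) = Add(1, T, z)
D = 0 (D = Pow(Add(-1, 1), Rational(1, 2)) = Pow(0, Rational(1, 2)) = 0)
c = 0 (c = Pow(0, 2) = 0)
Mul(Mul(39, Function('x')(-5, 1)), c) = Mul(Mul(39, Add(1, -5, 1)), 0) = Mul(Mul(39, -3), 0) = Mul(-117, 0) = 0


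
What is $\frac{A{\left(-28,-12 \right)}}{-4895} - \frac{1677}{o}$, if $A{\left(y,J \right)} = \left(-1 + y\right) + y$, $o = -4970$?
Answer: $\frac{1698441}{4865630} \approx 0.34907$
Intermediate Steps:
$A{\left(y,J \right)} = -1 + 2 y$
$\frac{A{\left(-28,-12 \right)}}{-4895} - \frac{1677}{o} = \frac{-1 + 2 \left(-28\right)}{-4895} - \frac{1677}{-4970} = \left(-1 - 56\right) \left(- \frac{1}{4895}\right) - - \frac{1677}{4970} = \left(-57\right) \left(- \frac{1}{4895}\right) + \frac{1677}{4970} = \frac{57}{4895} + \frac{1677}{4970} = \frac{1698441}{4865630}$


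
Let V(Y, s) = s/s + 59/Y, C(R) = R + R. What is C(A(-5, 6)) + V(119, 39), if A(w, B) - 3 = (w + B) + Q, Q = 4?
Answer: 2082/119 ≈ 17.496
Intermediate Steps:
A(w, B) = 7 + B + w (A(w, B) = 3 + ((w + B) + 4) = 3 + ((B + w) + 4) = 3 + (4 + B + w) = 7 + B + w)
C(R) = 2*R
V(Y, s) = 1 + 59/Y
C(A(-5, 6)) + V(119, 39) = 2*(7 + 6 - 5) + (59 + 119)/119 = 2*8 + (1/119)*178 = 16 + 178/119 = 2082/119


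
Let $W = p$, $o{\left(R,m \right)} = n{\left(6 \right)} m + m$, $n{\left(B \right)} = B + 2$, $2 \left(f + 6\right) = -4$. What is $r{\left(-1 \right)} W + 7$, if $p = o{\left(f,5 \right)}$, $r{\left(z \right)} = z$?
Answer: $-38$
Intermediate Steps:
$f = -8$ ($f = -6 + \frac{1}{2} \left(-4\right) = -6 - 2 = -8$)
$n{\left(B \right)} = 2 + B$
$o{\left(R,m \right)} = 9 m$ ($o{\left(R,m \right)} = \left(2 + 6\right) m + m = 8 m + m = 9 m$)
$p = 45$ ($p = 9 \cdot 5 = 45$)
$W = 45$
$r{\left(-1 \right)} W + 7 = \left(-1\right) 45 + 7 = -45 + 7 = -38$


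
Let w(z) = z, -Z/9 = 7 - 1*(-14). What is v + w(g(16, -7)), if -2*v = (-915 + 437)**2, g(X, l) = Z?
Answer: -114431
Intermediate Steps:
Z = -189 (Z = -9*(7 - 1*(-14)) = -9*(7 + 14) = -9*21 = -189)
g(X, l) = -189
v = -114242 (v = -(-915 + 437)**2/2 = -1/2*(-478)**2 = -1/2*228484 = -114242)
v + w(g(16, -7)) = -114242 - 189 = -114431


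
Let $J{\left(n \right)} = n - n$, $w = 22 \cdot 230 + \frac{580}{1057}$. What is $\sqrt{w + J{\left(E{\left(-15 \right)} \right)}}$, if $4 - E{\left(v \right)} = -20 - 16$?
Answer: $\frac{10 \sqrt{56538930}}{1057} \approx 71.138$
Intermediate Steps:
$E{\left(v \right)} = 40$ ($E{\left(v \right)} = 4 - \left(-20 - 16\right) = 4 - -36 = 4 + 36 = 40$)
$w = \frac{5349000}{1057}$ ($w = 5060 + 580 \cdot \frac{1}{1057} = 5060 + \frac{580}{1057} = \frac{5349000}{1057} \approx 5060.5$)
$J{\left(n \right)} = 0$
$\sqrt{w + J{\left(E{\left(-15 \right)} \right)}} = \sqrt{\frac{5349000}{1057} + 0} = \sqrt{\frac{5349000}{1057}} = \frac{10 \sqrt{56538930}}{1057}$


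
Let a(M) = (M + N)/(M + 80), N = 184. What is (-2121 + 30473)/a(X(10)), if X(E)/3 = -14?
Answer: 538688/71 ≈ 7587.2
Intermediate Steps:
X(E) = -42 (X(E) = 3*(-14) = -42)
a(M) = (184 + M)/(80 + M) (a(M) = (M + 184)/(M + 80) = (184 + M)/(80 + M))
(-2121 + 30473)/a(X(10)) = (-2121 + 30473)/(((184 - 42)/(80 - 42))) = 28352/((142/38)) = 28352/(((1/38)*142)) = 28352/(71/19) = 28352*(19/71) = 538688/71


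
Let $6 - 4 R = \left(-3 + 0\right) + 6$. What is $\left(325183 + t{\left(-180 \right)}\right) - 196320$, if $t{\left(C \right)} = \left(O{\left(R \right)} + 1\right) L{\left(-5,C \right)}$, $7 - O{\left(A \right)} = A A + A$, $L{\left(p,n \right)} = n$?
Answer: $\frac{510637}{4} \approx 1.2766 \cdot 10^{5}$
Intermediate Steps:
$R = \frac{3}{4}$ ($R = \frac{3}{2} - \frac{\left(-3 + 0\right) + 6}{4} = \frac{3}{2} - \frac{-3 + 6}{4} = \frac{3}{2} - \frac{3}{4} = \frac{3}{4} \approx 0.75$)
$O{\left(A \right)} = 7 - A - A^{2}$ ($O{\left(A \right)} = 7 - \left(A A + A\right) = 7 - \left(A^{2} + A\right) = 7 - \left(A + A^{2}\right) = 7 - A - A^{2}$)
$t{\left(C \right)} = \frac{107 C}{16}$ ($t{\left(C \right)} = \left(\left(7 - \frac{3}{4} - \left(\frac{3}{4}\right)^{2}\right) + 1\right) C = \left(\left(7 - \frac{3}{4} - \frac{9}{16}\right) + 1\right) C = \left(\frac{91}{16} + 1\right) C = \frac{107 C}{16}$)
$\left(325183 + t{\left(-180 \right)}\right) - 196320 = \left(325183 + \frac{107}{16} \left(-180\right)\right) - 196320 = \left(325183 - \frac{4815}{4}\right) - 196320 = \frac{1295917}{4} - 196320 = \frac{510637}{4}$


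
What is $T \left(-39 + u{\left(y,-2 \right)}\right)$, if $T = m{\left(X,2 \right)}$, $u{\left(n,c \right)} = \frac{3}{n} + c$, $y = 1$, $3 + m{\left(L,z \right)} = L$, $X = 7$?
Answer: $-152$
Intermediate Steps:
$m{\left(L,z \right)} = -3 + L$
$u{\left(n,c \right)} = c + \frac{3}{n}$
$T = 4$ ($T = -3 + 7 = 4$)
$T \left(-39 + u{\left(y,-2 \right)}\right) = 4 \left(-39 - \left(2 - \frac{3}{1}\right)\right) = 4 \left(-39 + \left(-2 + 3 \cdot 1\right)\right) = 4 \left(-39 + \left(-2 + 3\right)\right) = 4 \left(-39 + 1\right) = 4 \left(-38\right) = -152$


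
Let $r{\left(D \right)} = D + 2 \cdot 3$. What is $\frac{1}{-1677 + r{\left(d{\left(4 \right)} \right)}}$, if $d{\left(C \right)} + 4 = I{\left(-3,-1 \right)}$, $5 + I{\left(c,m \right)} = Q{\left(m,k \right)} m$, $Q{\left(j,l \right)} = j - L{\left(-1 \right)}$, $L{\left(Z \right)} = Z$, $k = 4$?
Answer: $- \frac{1}{1680} \approx -0.00059524$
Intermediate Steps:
$Q{\left(j,l \right)} = 1 + j$ ($Q{\left(j,l \right)} = j - -1 = j + 1 = 1 + j$)
$I{\left(c,m \right)} = -5 + m \left(1 + m\right)$ ($I{\left(c,m \right)} = -5 + \left(1 + m\right) m = -5 + m \left(1 + m\right)$)
$d{\left(C \right)} = -9$ ($d{\left(C \right)} = -4 - 5 = -9$)
$r{\left(D \right)} = 6 + D$ ($r{\left(D \right)} = D + 6 = 6 + D$)
$\frac{1}{-1677 + r{\left(d{\left(4 \right)} \right)}} = \frac{1}{-1677 + \left(6 - 9\right)} = \frac{1}{-1677 - 3} = \frac{1}{-1680} = - \frac{1}{1680}$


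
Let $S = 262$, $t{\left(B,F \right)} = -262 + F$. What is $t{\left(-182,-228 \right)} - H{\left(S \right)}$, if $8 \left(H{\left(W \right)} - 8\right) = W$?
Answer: $- \frac{2123}{4} \approx -530.75$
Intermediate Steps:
$H{\left(W \right)} = 8 + \frac{W}{8}$
$t{\left(-182,-228 \right)} - H{\left(S \right)} = \left(-262 - 228\right) - \left(8 + \frac{1}{8} \cdot 262\right) = -490 - \left(8 + \frac{131}{4}\right) = -490 - \frac{163}{4} = - \frac{2123}{4}$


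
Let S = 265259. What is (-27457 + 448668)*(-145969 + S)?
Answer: 50246260190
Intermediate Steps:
(-27457 + 448668)*(-145969 + S) = (-27457 + 448668)*(-145969 + 265259) = 421211*119290 = 50246260190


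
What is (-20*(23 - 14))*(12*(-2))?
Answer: 4320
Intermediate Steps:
(-20*(23 - 14))*(12*(-2)) = -20*9*(-24) = -180*(-24) = 4320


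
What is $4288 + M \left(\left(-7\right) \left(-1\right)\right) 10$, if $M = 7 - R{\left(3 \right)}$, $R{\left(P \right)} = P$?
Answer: $4568$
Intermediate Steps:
$M = 4$ ($M = 7 - 3 = 4$)
$4288 + M \left(\left(-7\right) \left(-1\right)\right) 10 = 4288 + 4 \left(\left(-7\right) \left(-1\right)\right) 10 = 4288 + 4 \cdot 7 \cdot 10 = 4288 + 28 \cdot 10 = 4288 + 280 = 4568$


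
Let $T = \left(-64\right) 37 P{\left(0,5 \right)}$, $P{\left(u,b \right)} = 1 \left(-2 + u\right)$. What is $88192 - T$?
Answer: $83456$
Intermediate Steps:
$P{\left(u,b \right)} = -2 + u$
$T = 4736$ ($T = \left(-64\right) 37 \left(-2 + 0\right) = \left(-2368\right) \left(-2\right) = 4736$)
$88192 - T = 88192 - 4736 = 83456$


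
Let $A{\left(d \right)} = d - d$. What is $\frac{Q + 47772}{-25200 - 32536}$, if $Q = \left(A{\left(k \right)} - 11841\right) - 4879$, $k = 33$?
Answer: $- \frac{1109}{2062} \approx -0.53783$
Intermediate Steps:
$A{\left(d \right)} = 0$
$Q = -16720$ ($Q = \left(0 - 11841\right) - 4879 = -11841 - 4879 = -16720$)
$\frac{Q + 47772}{-25200 - 32536} = \frac{-16720 + 47772}{-25200 - 32536} = \frac{31052}{-57736} = 31052 \left(- \frac{1}{57736}\right) = - \frac{1109}{2062}$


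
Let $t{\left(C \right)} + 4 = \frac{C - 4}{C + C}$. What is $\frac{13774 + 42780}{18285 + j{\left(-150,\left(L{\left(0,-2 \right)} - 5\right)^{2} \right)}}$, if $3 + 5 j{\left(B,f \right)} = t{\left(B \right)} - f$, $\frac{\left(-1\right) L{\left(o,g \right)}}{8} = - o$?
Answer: $\frac{42415500}{13709027} \approx 3.094$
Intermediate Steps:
$L{\left(o,g \right)} = 8 o$ ($L{\left(o,g \right)} = - 8 \left(- o\right) = 8 o$)
$t{\left(C \right)} = -4 + \frac{-4 + C}{2 C}$ ($t{\left(C \right)} = -4 + \frac{C - 4}{C + C} = -4 + \frac{-4 + C}{2 C}$)
$j{\left(B,f \right)} = - \frac{13}{10} - \frac{2}{5 B} - \frac{f}{5}$ ($j{\left(B,f \right)} = - \frac{3}{5} + \frac{\left(- \frac{7}{2} - \frac{2}{B}\right) - f}{5} = - \frac{3}{5} + \frac{- \frac{7}{2} - f - \frac{2}{B}}{5} = - \frac{3}{5} - \left(\frac{7}{10} + \frac{f}{5} + \frac{2}{5 B}\right) = - \frac{13}{10} - \frac{2}{5 B} - \frac{f}{5}$)
$\frac{13774 + 42780}{18285 + j{\left(-150,\left(L{\left(0,-2 \right)} - 5\right)^{2} \right)}} = \frac{13774 + 42780}{18285 - \left(\frac{13}{10} - \frac{1}{375} + \frac{\left(8 \cdot 0 - 5\right)^{2}}{5}\right)} = \frac{56554}{18285 - \left(\frac{973}{750} + \frac{\left(0 - 5\right)^{2}}{5}\right)} = \frac{56554}{18285 - \left(\frac{973}{750} + 5\right)} = \frac{56554}{18285 - \frac{4723}{750}} = \frac{56554}{\frac{13709027}{750}} = 56554 \cdot \frac{750}{13709027} = \frac{42415500}{13709027}$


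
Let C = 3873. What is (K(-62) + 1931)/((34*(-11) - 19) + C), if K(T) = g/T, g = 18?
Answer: 14963/26970 ≈ 0.55480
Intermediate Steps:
K(T) = 18/T
(K(-62) + 1931)/((34*(-11) - 19) + C) = (18/(-62) + 1931)/((34*(-11) - 19) + 3873) = (18*(-1/62) + 1931)/((-374 - 19) + 3873) = (-9/31 + 1931)/(-393 + 3873) = (59852/31)/3480 = (59852/31)*(1/3480) = 14963/26970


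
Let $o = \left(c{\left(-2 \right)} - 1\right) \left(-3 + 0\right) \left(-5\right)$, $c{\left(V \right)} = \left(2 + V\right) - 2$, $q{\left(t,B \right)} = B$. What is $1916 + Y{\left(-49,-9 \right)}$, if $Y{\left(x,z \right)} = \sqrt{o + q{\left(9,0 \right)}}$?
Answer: $1916 + 3 i \sqrt{5} \approx 1916.0 + 6.7082 i$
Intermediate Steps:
$c{\left(V \right)} = V$
$o = -45$ ($o = \left(-2 - 1\right) \left(-3 + 0\right) \left(-5\right) = - 3 \left(\left(-3\right) \left(-5\right)\right) = \left(-3\right) 15 = -45$)
$Y{\left(x,z \right)} = 3 i \sqrt{5}$ ($Y{\left(x,z \right)} = \sqrt{-45 + 0} = \sqrt{-45} = 3 i \sqrt{5}$)
$1916 + Y{\left(-49,-9 \right)} = 1916 + 3 i \sqrt{5}$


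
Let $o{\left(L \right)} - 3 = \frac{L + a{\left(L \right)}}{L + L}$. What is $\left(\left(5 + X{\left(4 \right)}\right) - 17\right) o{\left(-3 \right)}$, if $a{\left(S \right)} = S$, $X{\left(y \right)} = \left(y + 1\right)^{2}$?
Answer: $52$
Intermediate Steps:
$X{\left(y \right)} = \left(1 + y\right)^{2}$
$o{\left(L \right)} = 4$ ($o{\left(L \right)} = 3 + \frac{L + L}{L + L} = 3 + \frac{2 L}{2 L} = 3 + 2 L \frac{1}{2 L} = 3 + 1 = 4$)
$\left(\left(5 + X{\left(4 \right)}\right) - 17\right) o{\left(-3 \right)} = \left(\left(5 + \left(1 + 4\right)^{2}\right) - 17\right) 4 = \left(\left(5 + 5^{2}\right) - 17\right) 4 = \left(\left(5 + 25\right) - 17\right) 4 = \left(30 - 17\right) 4 = 13 \cdot 4 = 52$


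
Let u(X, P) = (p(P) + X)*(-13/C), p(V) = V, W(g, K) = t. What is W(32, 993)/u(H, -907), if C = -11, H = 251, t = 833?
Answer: -9163/8528 ≈ -1.0745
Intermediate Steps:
W(g, K) = 833
u(X, P) = 13*P/11 + 13*X/11 (u(X, P) = (P + X)*(-13/(-11)) = (P + X)*(-13*(-1/11)) = (P + X)*(13/11) = 13*P/11 + 13*X/11)
W(32, 993)/u(H, -907) = 833/((13/11)*(-907) + (13/11)*251) = 833/(-11791/11 + 3263/11) = 833/(-8528/11) = 833*(-11/8528) = -9163/8528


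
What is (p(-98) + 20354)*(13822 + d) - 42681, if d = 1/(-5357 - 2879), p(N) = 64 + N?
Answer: 578209114101/2059 ≈ 2.8082e+8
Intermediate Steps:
d = -1/8236 (d = 1/(-8236) = -1/8236 ≈ -0.00012142)
(p(-98) + 20354)*(13822 + d) - 42681 = ((64 - 98) + 20354)*(13822 - 1/8236) - 42681 = (-34 + 20354)*(113837991/8236) - 42681 = 20320*(113837991/8236) - 42681 = 578296994280/2059 - 42681 = 578209114101/2059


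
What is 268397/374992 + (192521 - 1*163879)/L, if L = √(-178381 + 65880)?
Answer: 268397/374992 - 28642*I*√112501/112501 ≈ 0.71574 - 85.394*I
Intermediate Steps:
L = I*√112501 (L = √(-112501) = I*√112501 ≈ 335.41*I)
268397/374992 + (192521 - 1*163879)/L = 268397/374992 + (192521 - 1*163879)/((I*√112501)) = 268397*(1/374992) + (192521 - 163879)*(-I*√112501/112501) = 268397/374992 + 28642*(-I*√112501/112501) = 268397/374992 - 28642*I*√112501/112501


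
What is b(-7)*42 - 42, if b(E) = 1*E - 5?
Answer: -546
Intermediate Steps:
b(E) = -5 + E (b(E) = E - 5 = -5 + E)
b(-7)*42 - 42 = (-5 - 7)*42 - 42 = -12*42 - 42 = -504 - 42 = -546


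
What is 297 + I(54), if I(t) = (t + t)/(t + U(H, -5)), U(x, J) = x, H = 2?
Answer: 4185/14 ≈ 298.93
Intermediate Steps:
I(t) = 2*t/(2 + t) (I(t) = (t + t)/(t + 2) = (2*t)/(2 + t) = 2*t/(2 + t))
297 + I(54) = 297 + 2*54/(2 + 54) = 297 + 2*54/56 = 297 + 2*54*(1/56) = 297 + 27/14 = 4185/14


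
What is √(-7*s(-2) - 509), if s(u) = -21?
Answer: I*√362 ≈ 19.026*I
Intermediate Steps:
√(-7*s(-2) - 509) = √(-7*(-21) - 509) = √(147 - 509) = √(-362) = I*√362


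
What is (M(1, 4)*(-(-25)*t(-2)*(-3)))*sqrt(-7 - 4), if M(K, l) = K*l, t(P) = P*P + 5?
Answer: -2700*I*sqrt(11) ≈ -8954.9*I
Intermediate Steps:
t(P) = 5 + P**2 (t(P) = P**2 + 5 = 5 + P**2)
(M(1, 4)*(-(-25)*t(-2)*(-3)))*sqrt(-7 - 4) = ((1*4)*(-(-25)*(5 + (-2)**2)*(-3)))*sqrt(-7 - 4) = (4*(-(-25)*(5 + 4)*(-3)))*sqrt(-11) = (4*(-(-25)*9*(-3)))*(I*sqrt(11)) = (4*(-5*(-45)*(-3)))*(I*sqrt(11)) = (4*(225*(-3)))*(I*sqrt(11)) = (4*(-675))*(I*sqrt(11)) = -2700*I*sqrt(11)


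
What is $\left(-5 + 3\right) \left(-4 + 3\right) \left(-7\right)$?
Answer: $-14$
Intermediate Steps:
$\left(-5 + 3\right) \left(-4 + 3\right) \left(-7\right) = \left(-2\right) \left(-1\right) \left(-7\right) = 2 \left(-7\right) = -14$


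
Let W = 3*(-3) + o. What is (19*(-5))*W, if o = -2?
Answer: 1045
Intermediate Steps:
W = -11 (W = 3*(-3) - 2 = -9 - 2 = -11)
(19*(-5))*W = (19*(-5))*(-11) = -95*(-11) = 1045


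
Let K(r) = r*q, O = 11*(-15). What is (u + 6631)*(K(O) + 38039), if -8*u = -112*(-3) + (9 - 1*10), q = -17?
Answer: 538252443/2 ≈ 2.6913e+8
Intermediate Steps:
O = -165
K(r) = -17*r (K(r) = r*(-17) = -17*r)
u = -335/8 (u = -(-112*(-3) + (9 - 1*10))/8 = -(336 + (9 - 10))/8 = -(336 - 1)/8 = -⅛*335 = -335/8 ≈ -41.875)
(u + 6631)*(K(O) + 38039) = (-335/8 + 6631)*(-17*(-165) + 38039) = 52713*(2805 + 38039)/8 = (52713/8)*40844 = 538252443/2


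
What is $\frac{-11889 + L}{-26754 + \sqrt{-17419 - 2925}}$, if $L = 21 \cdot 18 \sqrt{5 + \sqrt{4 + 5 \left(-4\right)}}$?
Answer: $\frac{11889 - 378 \sqrt{5 + 4 i}}{26754 - 2 i \sqrt{5086}} \approx 0.4107 - 0.0096446 i$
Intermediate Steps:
$L = 378 \sqrt{5 + 4 i}$ ($L = 378 \sqrt{5 + \sqrt{4 - 20}} = 378 \sqrt{5 + \sqrt{-16}} = 378 \sqrt{5 + 4 i} \approx 902.59 + 316.61 i$)
$\frac{-11889 + L}{-26754 + \sqrt{-17419 - 2925}} = \frac{-11889 + 378 \sqrt{5 + 4 i}}{-26754 + \sqrt{-17419 - 2925}} = \frac{-11889 + 378 \sqrt{5 + 4 i}}{-26754 + \sqrt{-20344}} = \frac{-11889 + 378 \sqrt{5 + 4 i}}{-26754 + 2 i \sqrt{5086}}$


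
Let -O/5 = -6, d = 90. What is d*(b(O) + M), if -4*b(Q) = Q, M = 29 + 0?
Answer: 1935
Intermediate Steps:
O = 30 (O = -5*(-6) = 30)
M = 29
b(Q) = -Q/4
d*(b(O) + M) = 90*(-1/4*30 + 29) = 90*(-15/2 + 29) = 90*(43/2) = 1935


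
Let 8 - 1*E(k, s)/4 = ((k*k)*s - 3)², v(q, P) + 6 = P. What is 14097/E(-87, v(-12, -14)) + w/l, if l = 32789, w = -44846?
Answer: -4110909988195037/3005677483989236 ≈ -1.3677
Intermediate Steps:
v(q, P) = -6 + P
E(k, s) = 32 - 4*(-3 + s*k²)² (E(k, s) = 32 - 4*((k*k)*s - 3)² = 32 - 4*(k²*s - 3)² = 32 - 4*(s*k² - 3)² = 32 - 4*(-3 + s*k²)²)
14097/E(-87, v(-12, -14)) + w/l = 14097/(32 - 4*(-3 + (-6 - 14)*(-87)²)²) - 44846/32789 = 14097/(32 - 4*(-3 - 20*7569)²) - 44846*1/32789 = 14097/(32 - 4*(-3 - 151380)²) - 44846/32789 = 14097/(32 - 4*(-151383)²) - 44846/32789 = 14097/(32 - 4*22916812689) - 44846/32789 = 14097/(32 - 91667250756) - 44846/32789 = 14097/(-91667250724) - 44846/32789 = 14097*(-1/91667250724) - 44846/32789 = -14097/91667250724 - 44846/32789 = -4110909988195037/3005677483989236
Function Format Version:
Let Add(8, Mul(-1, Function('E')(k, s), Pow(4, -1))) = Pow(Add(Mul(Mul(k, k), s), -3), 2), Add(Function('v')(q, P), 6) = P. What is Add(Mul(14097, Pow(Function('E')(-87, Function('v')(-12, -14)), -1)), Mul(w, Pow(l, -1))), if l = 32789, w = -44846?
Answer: Rational(-4110909988195037, 3005677483989236) ≈ -1.3677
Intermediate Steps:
Function('v')(q, P) = Add(-6, P)
Function('E')(k, s) = Add(32, Mul(-4, Pow(Add(-3, Mul(s, Pow(k, 2))), 2))) (Function('E')(k, s) = Add(32, Mul(-4, Pow(Add(Mul(Mul(k, k), s), -3), 2))) = Add(32, Mul(-4, Pow(Add(Mul(Pow(k, 2), s), -3), 2))) = Add(32, Mul(-4, Pow(Add(Mul(s, Pow(k, 2)), -3), 2))) = Add(32, Mul(-4, Pow(Add(-3, Mul(s, Pow(k, 2))), 2))))
Add(Mul(14097, Pow(Function('E')(-87, Function('v')(-12, -14)), -1)), Mul(w, Pow(l, -1))) = Add(Mul(14097, Pow(Add(32, Mul(-4, Pow(Add(-3, Mul(Add(-6, -14), Pow(-87, 2))), 2))), -1)), Mul(-44846, Pow(32789, -1))) = Add(Mul(14097, Pow(Add(32, Mul(-4, Pow(Add(-3, Mul(-20, 7569)), 2))), -1)), Mul(-44846, Rational(1, 32789))) = Add(Mul(14097, Pow(Add(32, Mul(-4, Pow(Add(-3, -151380), 2))), -1)), Rational(-44846, 32789)) = Add(Mul(14097, Pow(Add(32, Mul(-4, Pow(-151383, 2))), -1)), Rational(-44846, 32789)) = Add(Mul(14097, Pow(Add(32, Mul(-4, 22916812689)), -1)), Rational(-44846, 32789)) = Add(Mul(14097, Pow(Add(32, -91667250756), -1)), Rational(-44846, 32789)) = Add(Mul(14097, Pow(-91667250724, -1)), Rational(-44846, 32789)) = Add(Mul(14097, Rational(-1, 91667250724)), Rational(-44846, 32789)) = Add(Rational(-14097, 91667250724), Rational(-44846, 32789)) = Rational(-4110909988195037, 3005677483989236)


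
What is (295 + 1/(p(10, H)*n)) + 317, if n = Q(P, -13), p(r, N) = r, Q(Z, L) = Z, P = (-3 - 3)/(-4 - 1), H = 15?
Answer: 7345/12 ≈ 612.08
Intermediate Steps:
P = 6/5 (P = -6/(-5) = -6*(-1/5) = 6/5 ≈ 1.2000)
n = 6/5 ≈ 1.2000
(295 + 1/(p(10, H)*n)) + 317 = (295 + 1/(10*(6/5))) + 317 = (295 + (1/10)*(5/6)) + 317 = (295 + 1/12) + 317 = 3541/12 + 317 = 7345/12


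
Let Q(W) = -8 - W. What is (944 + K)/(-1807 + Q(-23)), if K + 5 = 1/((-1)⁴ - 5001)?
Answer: -4694999/8960000 ≈ -0.52400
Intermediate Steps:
K = -25001/5000 (K = -5 + 1/((-1)⁴ - 5001) = -5 + 1/(1 - 5001) = -5 + 1/(-5000) = -5 - 1/5000 = -25001/5000 ≈ -5.0002)
(944 + K)/(-1807 + Q(-23)) = (944 - 25001/5000)/(-1807 + (-8 - 1*(-23))) = 4694999/(5000*(-1807 + (-8 + 23))) = 4694999/(5000*(-1807 + 15)) = (4694999/5000)/(-1792) = (4694999/5000)*(-1/1792) = -4694999/8960000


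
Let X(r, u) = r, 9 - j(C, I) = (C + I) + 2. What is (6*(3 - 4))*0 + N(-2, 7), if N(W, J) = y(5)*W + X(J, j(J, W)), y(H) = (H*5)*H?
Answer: -243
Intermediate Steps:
j(C, I) = 7 - C - I (j(C, I) = 9 - ((C + I) + 2) = 9 - (2 + C + I) = 9 + (-2 - C - I) = 7 - C - I)
y(H) = 5*H**2 (y(H) = (5*H)*H = 5*H**2)
N(W, J) = J + 125*W (N(W, J) = (5*5**2)*W + J = (5*25)*W + J = 125*W + J = J + 125*W)
(6*(3 - 4))*0 + N(-2, 7) = (6*(3 - 4))*0 + (7 + 125*(-2)) = (6*(-1))*0 + (7 - 250) = -6*0 - 243 = 0 - 243 = -243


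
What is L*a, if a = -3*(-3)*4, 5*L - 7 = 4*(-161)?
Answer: -22932/5 ≈ -4586.4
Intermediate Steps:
L = -637/5 (L = 7/5 + (4*(-161))/5 = 7/5 + (⅕)*(-644) = 7/5 - 644/5 = -637/5 ≈ -127.40)
a = 36 (a = 9*4 = 36)
L*a = -637/5*36 = -22932/5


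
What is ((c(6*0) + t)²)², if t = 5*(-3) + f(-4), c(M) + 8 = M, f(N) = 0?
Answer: 279841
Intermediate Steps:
c(M) = -8 + M
t = -15 (t = 5*(-3) + 0 = -15 + 0 = -15)
((c(6*0) + t)²)² = (((-8 + 6*0) - 15)²)² = (((-8 + 0) - 15)²)² = ((-8 - 15)²)² = ((-23)²)² = 529² = 279841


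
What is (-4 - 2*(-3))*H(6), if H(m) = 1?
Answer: 2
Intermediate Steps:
(-4 - 2*(-3))*H(6) = (-4 - 2*(-3))*1 = (-4 + 6)*1 = 2*1 = 2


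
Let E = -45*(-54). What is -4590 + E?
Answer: -2160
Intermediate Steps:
E = 2430
-4590 + E = -4590 + 2430 = -2160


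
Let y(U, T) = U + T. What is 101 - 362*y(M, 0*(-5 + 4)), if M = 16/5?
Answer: -5287/5 ≈ -1057.4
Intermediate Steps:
M = 16/5 (M = 16*(⅕) = 16/5 ≈ 3.2000)
y(U, T) = T + U
101 - 362*y(M, 0*(-5 + 4)) = 101 - 362*(0*(-5 + 4) + 16/5) = 101 - 362*(0*(-1) + 16/5) = 101 - 362*(0 + 16/5) = 101 - 362*16/5 = 101 - 5792/5 = -5287/5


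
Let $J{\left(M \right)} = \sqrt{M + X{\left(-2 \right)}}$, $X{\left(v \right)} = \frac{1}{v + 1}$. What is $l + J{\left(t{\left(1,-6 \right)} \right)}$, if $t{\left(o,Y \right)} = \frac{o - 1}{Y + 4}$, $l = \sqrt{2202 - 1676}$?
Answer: $i + \sqrt{526} \approx 22.935 + 1.0 i$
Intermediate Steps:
$X{\left(v \right)} = \frac{1}{1 + v}$
$l = \sqrt{526} \approx 22.935$
$t{\left(o,Y \right)} = \frac{-1 + o}{4 + Y}$
$J{\left(M \right)} = \sqrt{-1 + M}$ ($J{\left(M \right)} = \sqrt{M + \frac{1}{1 - 2}} = \sqrt{M + \frac{1}{-1}} = \sqrt{M - 1} = \sqrt{-1 + M}$)
$l + J{\left(t{\left(1,-6 \right)} \right)} = \sqrt{526} + \sqrt{-1 + \frac{-1 + 1}{4 - 6}} = \sqrt{526} + \sqrt{-1 + \frac{1}{-2} \cdot 0} = \sqrt{526} + \sqrt{-1 - 0} = \sqrt{526} + \sqrt{-1 + 0} = \sqrt{526} + \sqrt{-1} = \sqrt{526} + i = i + \sqrt{526}$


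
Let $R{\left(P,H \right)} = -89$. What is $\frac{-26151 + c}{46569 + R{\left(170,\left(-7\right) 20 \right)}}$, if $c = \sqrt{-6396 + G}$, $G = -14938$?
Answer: $- \frac{26151}{46480} + \frac{i \sqrt{21334}}{46480} \approx -0.56263 + 0.0031425 i$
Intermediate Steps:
$c = i \sqrt{21334}$ ($c = \sqrt{-6396 - 14938} = \sqrt{-21334} = i \sqrt{21334} \approx 146.06 i$)
$\frac{-26151 + c}{46569 + R{\left(170,\left(-7\right) 20 \right)}} = \frac{-26151 + i \sqrt{21334}}{46569 - 89} = \frac{-26151 + i \sqrt{21334}}{46480} = \left(-26151 + i \sqrt{21334}\right) \frac{1}{46480} = - \frac{26151}{46480} + \frac{i \sqrt{21334}}{46480}$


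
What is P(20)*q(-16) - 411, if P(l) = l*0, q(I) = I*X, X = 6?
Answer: -411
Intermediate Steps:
q(I) = 6*I (q(I) = I*6 = 6*I)
P(l) = 0
P(20)*q(-16) - 411 = 0*(6*(-16)) - 411 = 0*(-96) - 411 = 0 - 411 = -411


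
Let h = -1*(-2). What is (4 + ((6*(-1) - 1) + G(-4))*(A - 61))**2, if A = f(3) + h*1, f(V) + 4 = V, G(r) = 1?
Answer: 132496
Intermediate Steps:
h = 2
f(V) = -4 + V
A = 1 (A = (-4 + 3) + 2*1 = -1 + 2 = 1)
(4 + ((6*(-1) - 1) + G(-4))*(A - 61))**2 = (4 + ((6*(-1) - 1) + 1)*(1 - 61))**2 = (4 + ((-6 - 1) + 1)*(-60))**2 = (4 + (-7 + 1)*(-60))**2 = (4 - 6*(-60))**2 = (4 + 360)**2 = 364**2 = 132496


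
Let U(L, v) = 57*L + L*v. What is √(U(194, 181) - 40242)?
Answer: √5930 ≈ 77.006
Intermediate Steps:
√(U(194, 181) - 40242) = √(194*(57 + 181) - 40242) = √(194*238 - 40242) = √(46172 - 40242) = √5930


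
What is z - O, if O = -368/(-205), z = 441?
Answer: 90037/205 ≈ 439.21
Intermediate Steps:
O = 368/205 (O = -368*(-1/205) = 368/205 ≈ 1.7951)
z - O = 441 - 1*368/205 = 441 - 368/205 = 90037/205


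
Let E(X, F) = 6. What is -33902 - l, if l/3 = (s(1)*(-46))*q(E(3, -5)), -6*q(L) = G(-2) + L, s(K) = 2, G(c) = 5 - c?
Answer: -34500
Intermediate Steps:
q(L) = -7/6 - L/6 (q(L) = -((5 - 1*(-2)) + L)/6 = -((5 + 2) + L)/6 = -(7 + L)/6 = -7/6 - L/6)
l = 598 (l = 3*((2*(-46))*(-7/6 - ⅙*6)) = 3*(-92*(-7/6 - 1)) = 3*(-92*(-13/6)) = 3*(598/3) = 598)
-33902 - l = -33902 - 1*598 = -33902 - 598 = -34500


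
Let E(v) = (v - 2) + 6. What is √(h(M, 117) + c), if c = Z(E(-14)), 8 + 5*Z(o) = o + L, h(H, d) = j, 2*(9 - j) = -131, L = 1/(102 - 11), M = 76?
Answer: 3*√6523790/910 ≈ 8.4203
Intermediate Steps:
L = 1/91 ≈ 0.010989
E(v) = 4 + v (E(v) = (-2 + v) + 6 = 4 + v)
j = 149/2 (j = 9 - ½*(-131) = 9 + 131/2 = 149/2 ≈ 74.500)
h(H, d) = 149/2
Z(o) = -727/455 + o/5 (Z(o) = -8/5 + (o + 1/91)/5 = -8/5 + (1/91 + o)/5 = -8/5 + (1/455 + o/5) = -727/455 + o/5)
c = -1637/455 (c = -727/455 + (4 - 14)/5 = -727/455 + (⅕)*(-10) = -727/455 - 2 = -1637/455 ≈ -3.5978)
√(h(M, 117) + c) = √(149/2 - 1637/455) = √(64521/910) = 3*√6523790/910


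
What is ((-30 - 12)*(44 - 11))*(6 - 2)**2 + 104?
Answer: -22072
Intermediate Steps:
((-30 - 12)*(44 - 11))*(6 - 2)**2 + 104 = -42*33*4**2 + 104 = -1386*16 + 104 = -22176 + 104 = -22072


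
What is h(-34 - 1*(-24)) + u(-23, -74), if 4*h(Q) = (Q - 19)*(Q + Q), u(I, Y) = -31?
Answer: 114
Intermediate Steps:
h(Q) = Q*(-19 + Q)/2 (h(Q) = ((Q - 19)*(Q + Q))/4 = ((-19 + Q)*(2*Q))/4 = (2*Q*(-19 + Q))/4 = Q*(-19 + Q)/2)
h(-34 - 1*(-24)) + u(-23, -74) = (-34 - 1*(-24))*(-19 + (-34 - 1*(-24)))/2 - 31 = (-34 + 24)*(-19 + (-34 + 24))/2 - 31 = (½)*(-10)*(-19 - 10) - 31 = (½)*(-10)*(-29) - 31 = 145 - 31 = 114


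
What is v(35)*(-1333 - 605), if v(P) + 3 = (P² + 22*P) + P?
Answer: -3928326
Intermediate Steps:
v(P) = -3 + P² + 23*P (v(P) = -3 + ((P² + 22*P) + P) = -3 + (P² + 23*P) = -3 + P² + 23*P)
v(35)*(-1333 - 605) = (-3 + 35² + 23*35)*(-1333 - 605) = (-3 + 1225 + 805)*(-1938) = 2027*(-1938) = -3928326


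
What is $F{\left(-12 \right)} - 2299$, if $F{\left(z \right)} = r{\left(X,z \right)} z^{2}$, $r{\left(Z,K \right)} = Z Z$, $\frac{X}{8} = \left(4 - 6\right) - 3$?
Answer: $228101$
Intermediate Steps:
$X = -40$ ($X = 8 \left(\left(4 - 6\right) - 3\right) = 8 \left(-2 - 3\right) = 8 \left(-5\right) = -40$)
$r{\left(Z,K \right)} = Z^{2}$
$F{\left(z \right)} = 1600 z^{2}$ ($F{\left(z \right)} = \left(-40\right)^{2} z^{2} = 1600 z^{2}$)
$F{\left(-12 \right)} - 2299 = 1600 \left(-12\right)^{2} - 2299 = 1600 \cdot 144 - 2299 = 230400 - 2299 = 228101$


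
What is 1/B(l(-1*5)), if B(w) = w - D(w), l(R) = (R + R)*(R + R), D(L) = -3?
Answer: 1/103 ≈ 0.0097087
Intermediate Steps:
l(R) = 4*R² (l(R) = (2*R)*(2*R) = 4*R²)
B(w) = 3 + w (B(w) = w - 1*(-3) = w + 3 = 3 + w)
1/B(l(-1*5)) = 1/(3 + 4*(-1*5)²) = 1/(3 + 4*(-5)²) = 1/(3 + 4*25) = 1/(3 + 100) = 1/103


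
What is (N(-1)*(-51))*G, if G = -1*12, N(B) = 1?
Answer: 612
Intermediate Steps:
G = -12
(N(-1)*(-51))*G = (1*(-51))*(-12) = -51*(-12) = 612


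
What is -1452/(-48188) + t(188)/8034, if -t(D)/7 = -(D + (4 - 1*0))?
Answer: 3184585/16130933 ≈ 0.19742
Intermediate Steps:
t(D) = 28 + 7*D (t(D) = -(-7)*(D + (4 - 1*0)) = -(-7)*(D + (4 + 0)) = -(-7)*(D + 4) = -(-7)*(4 + D) = -7*(-4 - D) = 28 + 7*D)
-1452/(-48188) + t(188)/8034 = -1452/(-48188) + (28 + 7*188)/8034 = -1452*(-1/48188) + (28 + 1316)*(1/8034) = 363/12047 + 1344*(1/8034) = 363/12047 + 224/1339 = 3184585/16130933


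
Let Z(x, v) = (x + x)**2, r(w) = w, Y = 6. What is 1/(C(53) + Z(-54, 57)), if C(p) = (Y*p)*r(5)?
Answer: 1/13254 ≈ 7.5449e-5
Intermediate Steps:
Z(x, v) = 4*x**2 (Z(x, v) = (2*x)**2 = 4*x**2)
C(p) = 30*p (C(p) = (6*p)*5 = 30*p)
1/(C(53) + Z(-54, 57)) = 1/(30*53 + 4*(-54)**2) = 1/(1590 + 4*2916) = 1/(1590 + 11664) = 1/13254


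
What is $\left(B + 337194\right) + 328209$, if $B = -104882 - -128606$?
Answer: $689127$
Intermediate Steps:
$B = 23724$ ($B = -104882 + 128606 = 23724$)
$\left(B + 337194\right) + 328209 = \left(23724 + 337194\right) + 328209 = 360918 + 328209 = 689127$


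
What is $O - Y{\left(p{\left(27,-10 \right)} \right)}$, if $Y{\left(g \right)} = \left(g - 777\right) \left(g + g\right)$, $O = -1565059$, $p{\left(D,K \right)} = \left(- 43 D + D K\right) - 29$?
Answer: $-8097099$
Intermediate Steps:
$p{\left(D,K \right)} = -29 - 43 D + D K$
$Y{\left(g \right)} = 2 g \left(-777 + g\right)$ ($Y{\left(g \right)} = \left(-777 + g\right) 2 g = 2 g \left(-777 + g\right)$)
$O - Y{\left(p{\left(27,-10 \right)} \right)} = -1565059 - 2 \left(-29 - 1161 + 27 \left(-10\right)\right) \left(-777 - 1460\right) = -1565059 - 2 \left(-29 - 1161 - 270\right) \left(-777 - 1460\right) = -1565059 - 2 \left(-1460\right) \left(-777 - 1460\right) = -1565059 - 2 \left(-1460\right) \left(-2237\right) = -1565059 - 6532040 = -8097099$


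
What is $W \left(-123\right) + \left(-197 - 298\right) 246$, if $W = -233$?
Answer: $-93111$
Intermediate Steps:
$W \left(-123\right) + \left(-197 - 298\right) 246 = \left(-233\right) \left(-123\right) + \left(-197 - 298\right) 246 = 28659 - 121770 = -93111$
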